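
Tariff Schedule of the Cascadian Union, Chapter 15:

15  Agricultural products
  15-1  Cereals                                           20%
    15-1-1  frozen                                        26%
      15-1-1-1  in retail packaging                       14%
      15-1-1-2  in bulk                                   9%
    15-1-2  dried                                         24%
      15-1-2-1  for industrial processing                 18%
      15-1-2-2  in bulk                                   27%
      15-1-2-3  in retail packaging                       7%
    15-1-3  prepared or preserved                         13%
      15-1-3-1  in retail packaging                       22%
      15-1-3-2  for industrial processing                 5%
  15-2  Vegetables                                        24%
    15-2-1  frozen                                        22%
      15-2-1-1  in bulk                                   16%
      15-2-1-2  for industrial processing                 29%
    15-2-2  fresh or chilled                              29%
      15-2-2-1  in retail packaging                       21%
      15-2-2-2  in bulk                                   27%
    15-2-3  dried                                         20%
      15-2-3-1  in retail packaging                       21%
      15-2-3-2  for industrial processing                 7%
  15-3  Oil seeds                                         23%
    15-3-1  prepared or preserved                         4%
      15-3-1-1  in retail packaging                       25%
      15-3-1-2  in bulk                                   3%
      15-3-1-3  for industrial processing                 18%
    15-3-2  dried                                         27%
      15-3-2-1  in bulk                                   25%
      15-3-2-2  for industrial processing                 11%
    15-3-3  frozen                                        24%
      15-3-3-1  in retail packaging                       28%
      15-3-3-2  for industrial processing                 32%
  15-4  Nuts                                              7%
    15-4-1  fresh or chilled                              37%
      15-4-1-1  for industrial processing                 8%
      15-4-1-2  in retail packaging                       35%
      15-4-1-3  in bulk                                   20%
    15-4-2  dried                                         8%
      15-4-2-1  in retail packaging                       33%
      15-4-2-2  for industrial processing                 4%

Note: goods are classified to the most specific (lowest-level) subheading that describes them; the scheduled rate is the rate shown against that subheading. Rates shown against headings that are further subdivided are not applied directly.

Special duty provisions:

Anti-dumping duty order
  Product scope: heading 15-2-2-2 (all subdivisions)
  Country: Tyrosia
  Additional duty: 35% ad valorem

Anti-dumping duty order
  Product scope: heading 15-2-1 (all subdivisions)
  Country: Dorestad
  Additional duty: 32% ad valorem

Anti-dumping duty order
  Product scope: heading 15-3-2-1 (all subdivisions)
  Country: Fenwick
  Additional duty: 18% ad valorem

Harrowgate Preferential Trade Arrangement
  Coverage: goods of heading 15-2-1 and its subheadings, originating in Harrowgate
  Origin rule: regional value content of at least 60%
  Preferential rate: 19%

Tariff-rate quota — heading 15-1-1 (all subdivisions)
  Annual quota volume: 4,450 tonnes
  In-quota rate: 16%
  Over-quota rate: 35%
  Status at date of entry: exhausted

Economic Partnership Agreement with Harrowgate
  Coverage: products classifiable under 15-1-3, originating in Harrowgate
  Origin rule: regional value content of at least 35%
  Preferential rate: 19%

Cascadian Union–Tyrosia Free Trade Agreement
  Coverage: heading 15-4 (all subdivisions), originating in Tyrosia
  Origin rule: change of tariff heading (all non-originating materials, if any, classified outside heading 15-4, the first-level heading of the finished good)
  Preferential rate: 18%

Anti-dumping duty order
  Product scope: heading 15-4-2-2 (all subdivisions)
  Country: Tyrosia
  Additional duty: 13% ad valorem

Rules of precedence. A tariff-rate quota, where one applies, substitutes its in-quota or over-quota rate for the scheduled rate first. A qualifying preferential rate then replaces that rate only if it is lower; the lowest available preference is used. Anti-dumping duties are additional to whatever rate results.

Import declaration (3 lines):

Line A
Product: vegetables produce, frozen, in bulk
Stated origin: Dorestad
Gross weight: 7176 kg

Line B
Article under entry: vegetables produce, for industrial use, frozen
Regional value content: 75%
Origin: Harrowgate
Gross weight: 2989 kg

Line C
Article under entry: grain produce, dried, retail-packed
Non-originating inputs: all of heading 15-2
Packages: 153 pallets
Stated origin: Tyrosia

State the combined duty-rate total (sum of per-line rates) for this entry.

Line A: vegetables → 15-2; frozen → 15-2-1; in bulk → 15-2-1-1. Scheduled 16%. anti-dumping (Dorestad, 15-2-1): +32%; total 16% + 32% = 48%. → 48%.
Line B: vegetables → 15-2; frozen → 15-2-1; for industrial use → 15-2-1-2. Scheduled 29%. Harrowgate agreement on 15-2-1: RVC ≥ 60% → 19% available; Harrowgate agreement on 15-1-3: 15-2-1-2 not covered; preferential 19%. → 19%.
Line C: grain → 15-1; dried → 15-1-2; retail-packed → 15-1-2-3. Scheduled 7%. Tyrosia agreement on 15-4: 15-1-2-3 not covered. → 7%.
Sum: 48% + 19% + 7% = 74%.

74%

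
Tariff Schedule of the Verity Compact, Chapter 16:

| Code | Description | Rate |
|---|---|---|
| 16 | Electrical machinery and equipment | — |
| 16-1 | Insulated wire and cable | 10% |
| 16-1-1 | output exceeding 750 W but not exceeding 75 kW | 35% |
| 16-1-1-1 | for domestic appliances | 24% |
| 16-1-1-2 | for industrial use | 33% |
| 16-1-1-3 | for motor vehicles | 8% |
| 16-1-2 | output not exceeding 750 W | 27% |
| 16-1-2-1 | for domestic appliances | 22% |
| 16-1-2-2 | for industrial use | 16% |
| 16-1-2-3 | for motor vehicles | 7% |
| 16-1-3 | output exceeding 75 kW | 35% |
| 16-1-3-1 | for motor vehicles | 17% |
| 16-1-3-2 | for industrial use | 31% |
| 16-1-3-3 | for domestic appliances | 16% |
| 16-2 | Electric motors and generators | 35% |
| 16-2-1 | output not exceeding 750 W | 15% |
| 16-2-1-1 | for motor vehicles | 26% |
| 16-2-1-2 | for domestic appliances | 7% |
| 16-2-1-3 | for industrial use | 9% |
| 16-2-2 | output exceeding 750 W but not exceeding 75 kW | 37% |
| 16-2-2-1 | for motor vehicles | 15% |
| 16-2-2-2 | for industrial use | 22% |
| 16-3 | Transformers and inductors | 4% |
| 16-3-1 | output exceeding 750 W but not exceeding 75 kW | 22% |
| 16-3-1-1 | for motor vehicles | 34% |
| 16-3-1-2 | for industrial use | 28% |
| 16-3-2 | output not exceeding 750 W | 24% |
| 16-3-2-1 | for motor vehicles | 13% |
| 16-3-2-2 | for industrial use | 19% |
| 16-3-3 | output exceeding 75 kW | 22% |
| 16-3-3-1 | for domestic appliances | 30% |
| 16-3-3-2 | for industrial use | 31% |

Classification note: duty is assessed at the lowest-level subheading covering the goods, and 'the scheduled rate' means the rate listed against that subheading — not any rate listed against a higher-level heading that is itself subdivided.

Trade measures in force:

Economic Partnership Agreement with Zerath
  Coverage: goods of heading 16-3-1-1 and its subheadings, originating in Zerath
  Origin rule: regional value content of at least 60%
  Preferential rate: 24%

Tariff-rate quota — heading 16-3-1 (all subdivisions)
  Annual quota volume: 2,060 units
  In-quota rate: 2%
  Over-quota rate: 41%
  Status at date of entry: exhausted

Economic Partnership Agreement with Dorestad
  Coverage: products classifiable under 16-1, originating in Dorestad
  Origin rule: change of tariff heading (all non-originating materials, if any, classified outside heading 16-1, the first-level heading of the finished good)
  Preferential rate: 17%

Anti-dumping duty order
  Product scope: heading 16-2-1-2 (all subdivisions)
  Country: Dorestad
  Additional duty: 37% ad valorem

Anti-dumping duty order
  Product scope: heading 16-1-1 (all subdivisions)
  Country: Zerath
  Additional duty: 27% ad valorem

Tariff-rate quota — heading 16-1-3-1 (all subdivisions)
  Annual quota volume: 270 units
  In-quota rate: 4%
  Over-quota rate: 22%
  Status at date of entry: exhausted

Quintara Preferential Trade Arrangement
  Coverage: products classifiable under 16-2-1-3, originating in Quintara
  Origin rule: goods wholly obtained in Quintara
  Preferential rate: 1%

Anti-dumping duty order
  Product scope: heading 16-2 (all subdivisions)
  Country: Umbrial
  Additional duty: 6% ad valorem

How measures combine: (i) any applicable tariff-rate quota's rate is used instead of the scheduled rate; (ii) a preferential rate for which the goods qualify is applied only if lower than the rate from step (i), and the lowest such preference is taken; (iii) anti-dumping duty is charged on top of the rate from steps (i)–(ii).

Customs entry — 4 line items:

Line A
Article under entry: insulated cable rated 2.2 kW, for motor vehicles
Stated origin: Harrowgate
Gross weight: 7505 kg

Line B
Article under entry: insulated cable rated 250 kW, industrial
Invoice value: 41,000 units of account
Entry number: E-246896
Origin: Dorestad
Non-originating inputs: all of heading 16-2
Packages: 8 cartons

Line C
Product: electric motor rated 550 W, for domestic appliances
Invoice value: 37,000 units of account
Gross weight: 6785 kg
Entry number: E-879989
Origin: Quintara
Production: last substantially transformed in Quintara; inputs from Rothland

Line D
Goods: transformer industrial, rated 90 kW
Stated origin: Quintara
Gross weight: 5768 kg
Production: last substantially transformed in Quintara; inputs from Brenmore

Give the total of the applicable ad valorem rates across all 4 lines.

Line A: insulated cable → 16-1; rated 2.2 kW → 16-1-1; for motor vehicles → 16-1-1-3. Scheduled 8%. No special measure applies. → 8%.
Line B: insulated cable → 16-1; rated 250 kW → 16-1-3; industrial → 16-1-3-2. Scheduled 31%. Dorestad agreement on 16-1: CTH met → 17% available; preferential 17%. → 17%.
Line C: electric motor → 16-2; rated 550 W → 16-2-1; for domestic appliances → 16-2-1-2. Scheduled 7%. Quintara agreement on 16-2-1-3: 16-2-1-2 not covered. → 7%.
Line D: transformer → 16-3; rated 90 kW → 16-3-3; industrial → 16-3-3-2. Scheduled 31%. Quintara agreement on 16-2-1-3: 16-3-3-2 not covered. → 31%.
Sum: 8% + 17% + 7% + 31% = 63%.

63%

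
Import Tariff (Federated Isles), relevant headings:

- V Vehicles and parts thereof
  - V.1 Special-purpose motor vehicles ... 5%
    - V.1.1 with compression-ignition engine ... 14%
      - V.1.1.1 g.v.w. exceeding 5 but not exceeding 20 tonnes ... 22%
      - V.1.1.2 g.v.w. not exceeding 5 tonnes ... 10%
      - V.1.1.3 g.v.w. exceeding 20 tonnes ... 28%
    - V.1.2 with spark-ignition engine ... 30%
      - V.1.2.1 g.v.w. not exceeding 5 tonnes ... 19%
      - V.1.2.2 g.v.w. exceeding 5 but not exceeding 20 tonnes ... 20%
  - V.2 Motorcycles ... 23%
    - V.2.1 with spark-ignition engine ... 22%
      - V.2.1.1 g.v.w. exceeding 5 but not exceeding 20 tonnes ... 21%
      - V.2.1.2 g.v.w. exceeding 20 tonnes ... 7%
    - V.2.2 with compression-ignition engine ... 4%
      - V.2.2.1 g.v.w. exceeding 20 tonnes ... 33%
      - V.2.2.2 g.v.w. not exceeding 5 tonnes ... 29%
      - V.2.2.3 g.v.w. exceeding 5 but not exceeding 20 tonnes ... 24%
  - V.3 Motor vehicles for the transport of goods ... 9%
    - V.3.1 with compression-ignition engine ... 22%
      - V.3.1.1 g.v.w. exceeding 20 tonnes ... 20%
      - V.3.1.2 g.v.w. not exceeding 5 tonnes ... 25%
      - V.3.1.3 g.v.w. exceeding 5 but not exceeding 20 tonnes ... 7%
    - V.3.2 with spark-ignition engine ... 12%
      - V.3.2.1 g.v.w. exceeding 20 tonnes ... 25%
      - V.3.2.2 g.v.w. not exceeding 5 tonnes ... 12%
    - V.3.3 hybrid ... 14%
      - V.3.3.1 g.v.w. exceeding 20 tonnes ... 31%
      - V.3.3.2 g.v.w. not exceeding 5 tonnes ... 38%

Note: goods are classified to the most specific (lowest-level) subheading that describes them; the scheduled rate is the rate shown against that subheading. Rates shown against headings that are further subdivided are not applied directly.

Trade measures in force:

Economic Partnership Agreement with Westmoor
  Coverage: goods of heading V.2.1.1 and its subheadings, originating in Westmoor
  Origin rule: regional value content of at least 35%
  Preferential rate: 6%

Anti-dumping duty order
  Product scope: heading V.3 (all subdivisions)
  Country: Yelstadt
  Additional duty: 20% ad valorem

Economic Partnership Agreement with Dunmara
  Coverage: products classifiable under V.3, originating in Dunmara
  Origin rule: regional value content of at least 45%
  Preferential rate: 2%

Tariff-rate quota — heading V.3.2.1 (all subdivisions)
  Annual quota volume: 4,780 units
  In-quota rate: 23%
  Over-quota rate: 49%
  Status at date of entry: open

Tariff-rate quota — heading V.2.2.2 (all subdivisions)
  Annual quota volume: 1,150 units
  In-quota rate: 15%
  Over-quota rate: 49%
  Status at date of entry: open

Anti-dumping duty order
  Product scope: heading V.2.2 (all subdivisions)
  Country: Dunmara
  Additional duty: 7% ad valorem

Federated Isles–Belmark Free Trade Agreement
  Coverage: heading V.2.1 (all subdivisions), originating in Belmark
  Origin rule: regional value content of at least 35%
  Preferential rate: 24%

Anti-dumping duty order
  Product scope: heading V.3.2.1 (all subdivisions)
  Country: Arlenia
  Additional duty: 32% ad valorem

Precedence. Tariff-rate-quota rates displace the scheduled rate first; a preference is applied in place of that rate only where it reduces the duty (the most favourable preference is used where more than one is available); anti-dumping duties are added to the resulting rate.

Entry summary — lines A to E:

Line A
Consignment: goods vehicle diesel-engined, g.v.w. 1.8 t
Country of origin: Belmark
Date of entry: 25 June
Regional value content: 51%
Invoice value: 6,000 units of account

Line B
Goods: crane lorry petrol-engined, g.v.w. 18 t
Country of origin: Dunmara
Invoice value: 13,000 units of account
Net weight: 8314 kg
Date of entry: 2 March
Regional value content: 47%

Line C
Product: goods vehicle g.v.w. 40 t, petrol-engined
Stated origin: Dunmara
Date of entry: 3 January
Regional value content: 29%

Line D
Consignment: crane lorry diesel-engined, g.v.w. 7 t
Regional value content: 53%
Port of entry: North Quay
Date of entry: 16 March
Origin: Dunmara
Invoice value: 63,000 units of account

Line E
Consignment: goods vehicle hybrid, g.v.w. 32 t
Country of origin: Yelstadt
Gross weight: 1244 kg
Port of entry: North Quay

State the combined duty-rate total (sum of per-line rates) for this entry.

141%

Line A: goods vehicle → V.3; diesel-engined → V.3.1; g.v.w. 1.8 t → V.3.1.2. Scheduled 25%. Belmark agreement on V.2.1: V.3.1.2 not covered. → 25%.
Line B: crane lorry → V.1; petrol-engined → V.1.2; g.v.w. 18 t → V.1.2.2. Scheduled 20%. Dunmara agreement on V.3: V.1.2.2 not covered. → 20%.
Line C: goods vehicle → V.3; petrol-engined → V.3.2; g.v.w. 40 t → V.3.2.1. Scheduled 25%. quota on V.3.2.1 open → in-quota 23%; Dunmara agreement on V.3: RVC < 45%. → 23%.
Line D: crane lorry → V.1; diesel-engined → V.1.1; g.v.w. 7 t → V.1.1.1. Scheduled 22%. Dunmara agreement on V.3: V.1.1.1 not covered. → 22%.
Line E: goods vehicle → V.3; hybrid → V.3.3; g.v.w. 32 t → V.3.3.1. Scheduled 31%. anti-dumping (Yelstadt, V.3): +20%; total 31% + 20% = 51%. → 51%.
Sum: 25% + 20% + 23% + 22% + 51% = 141%.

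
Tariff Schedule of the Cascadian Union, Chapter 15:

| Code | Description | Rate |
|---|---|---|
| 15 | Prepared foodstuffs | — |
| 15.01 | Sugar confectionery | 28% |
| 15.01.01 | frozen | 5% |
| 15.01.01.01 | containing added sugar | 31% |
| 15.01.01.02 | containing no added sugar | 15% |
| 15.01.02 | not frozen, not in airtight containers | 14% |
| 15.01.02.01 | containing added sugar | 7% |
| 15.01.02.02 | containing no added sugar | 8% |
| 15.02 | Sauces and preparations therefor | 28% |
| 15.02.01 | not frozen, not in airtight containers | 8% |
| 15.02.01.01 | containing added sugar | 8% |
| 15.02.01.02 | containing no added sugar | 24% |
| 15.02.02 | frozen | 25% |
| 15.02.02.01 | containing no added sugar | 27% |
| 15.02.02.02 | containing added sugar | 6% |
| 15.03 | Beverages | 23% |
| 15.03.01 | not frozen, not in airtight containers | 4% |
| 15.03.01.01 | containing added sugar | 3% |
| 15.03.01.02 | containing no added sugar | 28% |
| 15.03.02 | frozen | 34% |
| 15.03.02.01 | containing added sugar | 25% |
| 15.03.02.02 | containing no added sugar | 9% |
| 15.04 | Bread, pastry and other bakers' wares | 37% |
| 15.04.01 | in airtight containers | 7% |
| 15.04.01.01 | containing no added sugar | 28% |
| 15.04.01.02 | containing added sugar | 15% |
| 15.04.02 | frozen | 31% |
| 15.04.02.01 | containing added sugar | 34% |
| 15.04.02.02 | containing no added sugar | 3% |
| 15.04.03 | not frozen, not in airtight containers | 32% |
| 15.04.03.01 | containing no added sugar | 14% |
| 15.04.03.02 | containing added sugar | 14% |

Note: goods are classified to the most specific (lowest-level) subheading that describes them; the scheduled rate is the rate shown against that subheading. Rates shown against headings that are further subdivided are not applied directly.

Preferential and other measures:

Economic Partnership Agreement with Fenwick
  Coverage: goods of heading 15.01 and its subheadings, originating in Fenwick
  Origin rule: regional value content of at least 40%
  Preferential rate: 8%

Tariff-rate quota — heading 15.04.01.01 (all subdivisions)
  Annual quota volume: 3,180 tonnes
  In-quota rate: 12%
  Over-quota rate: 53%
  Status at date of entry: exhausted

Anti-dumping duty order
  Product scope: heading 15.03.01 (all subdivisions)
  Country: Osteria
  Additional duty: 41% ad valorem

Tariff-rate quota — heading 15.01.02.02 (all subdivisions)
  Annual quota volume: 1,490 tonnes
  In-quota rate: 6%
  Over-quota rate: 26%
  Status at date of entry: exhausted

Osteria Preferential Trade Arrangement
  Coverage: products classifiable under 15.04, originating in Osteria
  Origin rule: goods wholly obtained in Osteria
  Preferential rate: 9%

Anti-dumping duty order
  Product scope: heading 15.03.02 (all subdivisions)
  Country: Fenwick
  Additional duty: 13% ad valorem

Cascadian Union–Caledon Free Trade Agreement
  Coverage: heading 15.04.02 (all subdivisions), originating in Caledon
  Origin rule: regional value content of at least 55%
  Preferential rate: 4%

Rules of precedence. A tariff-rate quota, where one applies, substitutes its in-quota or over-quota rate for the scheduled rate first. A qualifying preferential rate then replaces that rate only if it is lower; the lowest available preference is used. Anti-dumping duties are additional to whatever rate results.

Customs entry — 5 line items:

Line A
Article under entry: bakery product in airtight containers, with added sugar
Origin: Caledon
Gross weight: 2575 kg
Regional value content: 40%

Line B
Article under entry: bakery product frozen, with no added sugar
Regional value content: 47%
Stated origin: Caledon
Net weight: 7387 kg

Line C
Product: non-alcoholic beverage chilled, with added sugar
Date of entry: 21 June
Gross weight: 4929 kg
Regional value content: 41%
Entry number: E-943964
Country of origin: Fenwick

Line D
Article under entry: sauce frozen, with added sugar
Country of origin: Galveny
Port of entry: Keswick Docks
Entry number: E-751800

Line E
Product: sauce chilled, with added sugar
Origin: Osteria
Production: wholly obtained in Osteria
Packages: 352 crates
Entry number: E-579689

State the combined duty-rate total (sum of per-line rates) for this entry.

Line A: bakery product → 15.04; in airtight containers → 15.04.01; with added sugar → 15.04.01.02. Scheduled 15%. Caledon agreement on 15.04.02: 15.04.01.02 not covered. → 15%.
Line B: bakery product → 15.04; frozen → 15.04.02; with no added sugar → 15.04.02.02. Scheduled 3%. Caledon agreement on 15.04.02: RVC < 55%. → 3%.
Line C: non-alcoholic beverage → 15.03; chilled → 15.03.01; with added sugar → 15.03.01.01. Scheduled 3%. Fenwick agreement on 15.01: 15.03.01.01 not covered. → 3%.
Line D: sauce → 15.02; frozen → 15.02.02; with added sugar → 15.02.02.02. Scheduled 6%. No special measure applies. → 6%.
Line E: sauce → 15.02; chilled → 15.02.01; with added sugar → 15.02.01.01. Scheduled 8%. Osteria agreement on 15.04: 15.02.01.01 not covered. → 8%.
Sum: 15% + 3% + 3% + 6% + 8% = 35%.

35%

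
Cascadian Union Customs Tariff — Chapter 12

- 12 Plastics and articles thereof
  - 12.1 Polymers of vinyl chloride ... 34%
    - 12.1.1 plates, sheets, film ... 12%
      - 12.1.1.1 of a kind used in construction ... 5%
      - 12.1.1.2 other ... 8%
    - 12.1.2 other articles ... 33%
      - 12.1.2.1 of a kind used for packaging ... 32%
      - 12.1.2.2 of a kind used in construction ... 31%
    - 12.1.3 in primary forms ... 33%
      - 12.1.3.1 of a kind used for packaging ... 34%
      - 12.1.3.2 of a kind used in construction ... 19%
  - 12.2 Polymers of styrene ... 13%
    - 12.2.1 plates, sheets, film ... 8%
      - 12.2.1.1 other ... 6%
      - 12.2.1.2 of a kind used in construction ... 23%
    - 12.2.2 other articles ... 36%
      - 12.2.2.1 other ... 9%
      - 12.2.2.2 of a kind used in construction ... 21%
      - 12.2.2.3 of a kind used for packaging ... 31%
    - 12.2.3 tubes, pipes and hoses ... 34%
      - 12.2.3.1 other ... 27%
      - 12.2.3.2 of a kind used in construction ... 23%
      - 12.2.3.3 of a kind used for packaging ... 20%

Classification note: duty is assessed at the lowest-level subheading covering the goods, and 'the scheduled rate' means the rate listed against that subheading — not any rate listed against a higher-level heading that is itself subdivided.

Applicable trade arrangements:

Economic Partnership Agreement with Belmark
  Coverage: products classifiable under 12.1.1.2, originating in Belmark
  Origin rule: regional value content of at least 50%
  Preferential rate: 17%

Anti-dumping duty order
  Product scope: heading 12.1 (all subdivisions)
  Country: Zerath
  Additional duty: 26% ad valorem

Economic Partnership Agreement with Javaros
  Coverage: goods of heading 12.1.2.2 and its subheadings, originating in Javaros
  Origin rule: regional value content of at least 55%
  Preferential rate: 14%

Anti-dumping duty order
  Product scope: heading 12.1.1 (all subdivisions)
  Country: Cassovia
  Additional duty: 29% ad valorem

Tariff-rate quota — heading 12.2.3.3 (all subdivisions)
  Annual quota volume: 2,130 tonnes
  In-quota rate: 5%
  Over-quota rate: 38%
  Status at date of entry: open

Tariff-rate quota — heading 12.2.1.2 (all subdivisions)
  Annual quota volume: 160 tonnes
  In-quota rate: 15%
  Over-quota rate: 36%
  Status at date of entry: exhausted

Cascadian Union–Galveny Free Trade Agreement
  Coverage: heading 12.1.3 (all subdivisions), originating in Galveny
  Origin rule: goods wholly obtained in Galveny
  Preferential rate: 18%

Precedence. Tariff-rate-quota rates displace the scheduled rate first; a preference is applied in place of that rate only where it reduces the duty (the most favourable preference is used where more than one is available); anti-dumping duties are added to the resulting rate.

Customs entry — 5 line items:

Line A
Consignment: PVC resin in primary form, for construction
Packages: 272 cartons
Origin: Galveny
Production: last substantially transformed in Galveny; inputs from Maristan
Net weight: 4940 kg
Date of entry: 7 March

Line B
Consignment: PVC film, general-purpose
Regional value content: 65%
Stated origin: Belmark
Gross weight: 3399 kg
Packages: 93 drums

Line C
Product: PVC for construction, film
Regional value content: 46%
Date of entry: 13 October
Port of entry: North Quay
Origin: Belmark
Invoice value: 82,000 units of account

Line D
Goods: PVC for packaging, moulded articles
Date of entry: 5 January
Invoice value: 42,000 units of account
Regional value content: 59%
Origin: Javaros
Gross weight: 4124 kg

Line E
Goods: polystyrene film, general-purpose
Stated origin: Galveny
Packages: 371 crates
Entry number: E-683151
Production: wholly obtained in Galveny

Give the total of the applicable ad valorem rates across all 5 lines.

Line A: PVC → 12.1; resin in primary form → 12.1.3; for construction → 12.1.3.2. Scheduled 19%. Galveny agreement on 12.1.3: not wholly obtained. → 19%.
Line B: PVC → 12.1; film → 12.1.1; general-purpose → 12.1.1.2. Scheduled 8%. Belmark agreement on 12.1.1.2: RVC ≥ 50% → 17% available; preference 17% not lower than 8% → no reduction. → 8%.
Line C: PVC → 12.1; film → 12.1.1; for construction → 12.1.1.1. Scheduled 5%. Belmark agreement on 12.1.1.2: 12.1.1.1 not covered. → 5%.
Line D: PVC → 12.1; moulded articles → 12.1.2; for packaging → 12.1.2.1. Scheduled 32%. Javaros agreement on 12.1.2.2: 12.1.2.1 not covered. → 32%.
Line E: polystyrene → 12.2; film → 12.2.1; general-purpose → 12.2.1.1. Scheduled 6%. Galveny agreement on 12.1.3: 12.2.1.1 not covered. → 6%.
Sum: 19% + 8% + 5% + 32% + 6% = 70%.

70%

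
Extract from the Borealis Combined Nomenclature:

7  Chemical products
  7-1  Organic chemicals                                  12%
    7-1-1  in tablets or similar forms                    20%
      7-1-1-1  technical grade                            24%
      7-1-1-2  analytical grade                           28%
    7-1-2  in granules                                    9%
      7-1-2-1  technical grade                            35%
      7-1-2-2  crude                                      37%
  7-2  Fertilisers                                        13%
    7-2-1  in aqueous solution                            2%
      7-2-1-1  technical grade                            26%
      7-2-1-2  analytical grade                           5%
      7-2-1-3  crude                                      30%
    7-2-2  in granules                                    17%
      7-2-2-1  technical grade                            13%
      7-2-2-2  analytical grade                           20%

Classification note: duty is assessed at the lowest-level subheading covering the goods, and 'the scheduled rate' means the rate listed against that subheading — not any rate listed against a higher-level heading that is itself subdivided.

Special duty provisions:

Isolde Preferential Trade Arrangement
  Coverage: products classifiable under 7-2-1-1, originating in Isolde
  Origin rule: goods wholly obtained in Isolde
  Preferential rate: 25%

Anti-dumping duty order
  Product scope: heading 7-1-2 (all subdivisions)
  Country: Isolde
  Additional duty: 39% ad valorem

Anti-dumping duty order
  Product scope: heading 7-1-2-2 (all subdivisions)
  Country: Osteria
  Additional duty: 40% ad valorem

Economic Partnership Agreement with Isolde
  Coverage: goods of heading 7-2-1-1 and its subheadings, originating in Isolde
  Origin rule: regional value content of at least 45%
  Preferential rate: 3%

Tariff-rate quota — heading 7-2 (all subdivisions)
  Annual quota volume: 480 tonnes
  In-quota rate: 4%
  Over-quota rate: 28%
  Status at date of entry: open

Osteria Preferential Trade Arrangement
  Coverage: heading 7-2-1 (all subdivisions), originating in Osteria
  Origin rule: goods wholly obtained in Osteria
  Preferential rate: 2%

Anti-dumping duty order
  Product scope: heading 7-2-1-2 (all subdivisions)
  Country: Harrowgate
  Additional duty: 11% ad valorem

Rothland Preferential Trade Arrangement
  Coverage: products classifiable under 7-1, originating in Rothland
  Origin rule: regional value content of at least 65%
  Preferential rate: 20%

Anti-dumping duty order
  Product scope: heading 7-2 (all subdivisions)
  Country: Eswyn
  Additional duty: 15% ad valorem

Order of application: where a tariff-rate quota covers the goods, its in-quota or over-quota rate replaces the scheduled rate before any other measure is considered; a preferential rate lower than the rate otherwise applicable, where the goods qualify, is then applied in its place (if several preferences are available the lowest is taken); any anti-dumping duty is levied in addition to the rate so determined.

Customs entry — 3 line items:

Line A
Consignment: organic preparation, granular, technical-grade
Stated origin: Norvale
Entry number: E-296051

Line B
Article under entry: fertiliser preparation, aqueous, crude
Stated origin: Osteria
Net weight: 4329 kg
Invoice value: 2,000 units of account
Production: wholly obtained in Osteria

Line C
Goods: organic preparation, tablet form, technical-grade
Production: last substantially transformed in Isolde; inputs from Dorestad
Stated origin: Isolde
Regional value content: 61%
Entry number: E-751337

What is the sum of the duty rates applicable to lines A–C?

61%

Line A: organic → 7-1; granular → 7-1-2; technical-grade → 7-1-2-1. Scheduled 35%. No special measure applies. → 35%.
Line B: fertiliser → 7-2; aqueous → 7-2-1; crude → 7-2-1-3. Scheduled 30%. quota on 7-2 open → in-quota 4%; Osteria agreement on 7-2-1: wholly obtained → 2% available; preferential 2%. → 2%.
Line C: organic → 7-1; tablet form → 7-1-1; technical-grade → 7-1-1-1. Scheduled 24%. Isolde agreement on 7-2-1-1: 7-1-1-1 not covered; Isolde agreement on 7-2-1-1: 7-1-1-1 not covered. → 24%.
Sum: 35% + 2% + 24% = 61%.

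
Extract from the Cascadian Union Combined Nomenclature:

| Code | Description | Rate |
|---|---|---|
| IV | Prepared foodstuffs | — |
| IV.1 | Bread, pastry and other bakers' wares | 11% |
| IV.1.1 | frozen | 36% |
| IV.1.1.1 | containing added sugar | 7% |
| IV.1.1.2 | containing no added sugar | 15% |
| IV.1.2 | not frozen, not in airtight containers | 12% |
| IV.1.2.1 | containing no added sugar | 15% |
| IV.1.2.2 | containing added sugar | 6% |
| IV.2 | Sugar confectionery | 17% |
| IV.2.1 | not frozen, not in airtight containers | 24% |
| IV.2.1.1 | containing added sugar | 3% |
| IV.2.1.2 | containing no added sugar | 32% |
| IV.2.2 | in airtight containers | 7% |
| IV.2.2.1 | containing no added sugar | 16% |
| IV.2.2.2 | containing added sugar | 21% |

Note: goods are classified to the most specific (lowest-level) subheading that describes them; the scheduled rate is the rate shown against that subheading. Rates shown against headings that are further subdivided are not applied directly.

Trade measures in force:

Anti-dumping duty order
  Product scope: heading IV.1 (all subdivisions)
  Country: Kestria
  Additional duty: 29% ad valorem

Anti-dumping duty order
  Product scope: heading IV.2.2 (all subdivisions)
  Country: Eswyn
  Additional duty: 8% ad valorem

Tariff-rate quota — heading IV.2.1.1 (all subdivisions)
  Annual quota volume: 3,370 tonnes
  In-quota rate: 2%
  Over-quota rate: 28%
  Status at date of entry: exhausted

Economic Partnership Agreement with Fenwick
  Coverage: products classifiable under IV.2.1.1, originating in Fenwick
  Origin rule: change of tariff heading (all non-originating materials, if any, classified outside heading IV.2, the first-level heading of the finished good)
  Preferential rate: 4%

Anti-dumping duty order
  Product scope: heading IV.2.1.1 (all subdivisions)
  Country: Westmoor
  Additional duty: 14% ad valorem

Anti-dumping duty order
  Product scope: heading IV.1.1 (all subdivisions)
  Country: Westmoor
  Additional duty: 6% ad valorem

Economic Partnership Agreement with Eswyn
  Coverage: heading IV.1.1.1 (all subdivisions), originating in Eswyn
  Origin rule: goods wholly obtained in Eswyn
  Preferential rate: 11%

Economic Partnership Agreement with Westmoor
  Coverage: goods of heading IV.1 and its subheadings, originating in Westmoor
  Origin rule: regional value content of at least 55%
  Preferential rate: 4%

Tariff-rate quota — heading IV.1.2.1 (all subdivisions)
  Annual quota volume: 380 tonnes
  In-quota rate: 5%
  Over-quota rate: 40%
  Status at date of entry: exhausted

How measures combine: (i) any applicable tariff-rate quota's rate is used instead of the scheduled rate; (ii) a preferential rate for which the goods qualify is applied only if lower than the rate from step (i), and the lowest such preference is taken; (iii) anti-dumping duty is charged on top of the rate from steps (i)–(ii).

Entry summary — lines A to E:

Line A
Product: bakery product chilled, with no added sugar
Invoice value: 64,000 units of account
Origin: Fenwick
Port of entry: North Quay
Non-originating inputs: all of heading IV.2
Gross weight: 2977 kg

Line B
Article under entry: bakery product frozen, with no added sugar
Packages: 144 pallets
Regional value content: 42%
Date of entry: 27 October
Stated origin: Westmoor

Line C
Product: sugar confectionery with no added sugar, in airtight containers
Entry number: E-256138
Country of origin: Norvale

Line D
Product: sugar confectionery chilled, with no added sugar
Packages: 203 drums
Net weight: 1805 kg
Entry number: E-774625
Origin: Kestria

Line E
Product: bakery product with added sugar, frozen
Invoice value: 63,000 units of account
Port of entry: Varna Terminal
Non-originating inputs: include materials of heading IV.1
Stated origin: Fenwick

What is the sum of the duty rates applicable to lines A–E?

Line A: bakery product → IV.1; chilled → IV.1.2; with no added sugar → IV.1.2.1. Scheduled 15%. quota on IV.1.2.1 exhausted → over-quota 40%; Fenwick agreement on IV.2.1.1: IV.1.2.1 not covered. → 40%.
Line B: bakery product → IV.1; frozen → IV.1.1; with no added sugar → IV.1.1.2. Scheduled 15%. Westmoor agreement on IV.1: RVC < 55%; anti-dumping (Westmoor, IV.1.1): +6%; total 15% + 6% = 21%. → 21%.
Line C: sugar confectionery → IV.2; in airtight containers → IV.2.2; with no added sugar → IV.2.2.1. Scheduled 16%. No special measure applies. → 16%.
Line D: sugar confectionery → IV.2; chilled → IV.2.1; with no added sugar → IV.2.1.2. Scheduled 32%. No special measure applies. → 32%.
Line E: bakery product → IV.1; frozen → IV.1.1; with added sugar → IV.1.1.1. Scheduled 7%. Fenwick agreement on IV.2.1.1: IV.1.1.1 not covered. → 7%.
Sum: 40% + 21% + 16% + 32% + 7% = 116%.

116%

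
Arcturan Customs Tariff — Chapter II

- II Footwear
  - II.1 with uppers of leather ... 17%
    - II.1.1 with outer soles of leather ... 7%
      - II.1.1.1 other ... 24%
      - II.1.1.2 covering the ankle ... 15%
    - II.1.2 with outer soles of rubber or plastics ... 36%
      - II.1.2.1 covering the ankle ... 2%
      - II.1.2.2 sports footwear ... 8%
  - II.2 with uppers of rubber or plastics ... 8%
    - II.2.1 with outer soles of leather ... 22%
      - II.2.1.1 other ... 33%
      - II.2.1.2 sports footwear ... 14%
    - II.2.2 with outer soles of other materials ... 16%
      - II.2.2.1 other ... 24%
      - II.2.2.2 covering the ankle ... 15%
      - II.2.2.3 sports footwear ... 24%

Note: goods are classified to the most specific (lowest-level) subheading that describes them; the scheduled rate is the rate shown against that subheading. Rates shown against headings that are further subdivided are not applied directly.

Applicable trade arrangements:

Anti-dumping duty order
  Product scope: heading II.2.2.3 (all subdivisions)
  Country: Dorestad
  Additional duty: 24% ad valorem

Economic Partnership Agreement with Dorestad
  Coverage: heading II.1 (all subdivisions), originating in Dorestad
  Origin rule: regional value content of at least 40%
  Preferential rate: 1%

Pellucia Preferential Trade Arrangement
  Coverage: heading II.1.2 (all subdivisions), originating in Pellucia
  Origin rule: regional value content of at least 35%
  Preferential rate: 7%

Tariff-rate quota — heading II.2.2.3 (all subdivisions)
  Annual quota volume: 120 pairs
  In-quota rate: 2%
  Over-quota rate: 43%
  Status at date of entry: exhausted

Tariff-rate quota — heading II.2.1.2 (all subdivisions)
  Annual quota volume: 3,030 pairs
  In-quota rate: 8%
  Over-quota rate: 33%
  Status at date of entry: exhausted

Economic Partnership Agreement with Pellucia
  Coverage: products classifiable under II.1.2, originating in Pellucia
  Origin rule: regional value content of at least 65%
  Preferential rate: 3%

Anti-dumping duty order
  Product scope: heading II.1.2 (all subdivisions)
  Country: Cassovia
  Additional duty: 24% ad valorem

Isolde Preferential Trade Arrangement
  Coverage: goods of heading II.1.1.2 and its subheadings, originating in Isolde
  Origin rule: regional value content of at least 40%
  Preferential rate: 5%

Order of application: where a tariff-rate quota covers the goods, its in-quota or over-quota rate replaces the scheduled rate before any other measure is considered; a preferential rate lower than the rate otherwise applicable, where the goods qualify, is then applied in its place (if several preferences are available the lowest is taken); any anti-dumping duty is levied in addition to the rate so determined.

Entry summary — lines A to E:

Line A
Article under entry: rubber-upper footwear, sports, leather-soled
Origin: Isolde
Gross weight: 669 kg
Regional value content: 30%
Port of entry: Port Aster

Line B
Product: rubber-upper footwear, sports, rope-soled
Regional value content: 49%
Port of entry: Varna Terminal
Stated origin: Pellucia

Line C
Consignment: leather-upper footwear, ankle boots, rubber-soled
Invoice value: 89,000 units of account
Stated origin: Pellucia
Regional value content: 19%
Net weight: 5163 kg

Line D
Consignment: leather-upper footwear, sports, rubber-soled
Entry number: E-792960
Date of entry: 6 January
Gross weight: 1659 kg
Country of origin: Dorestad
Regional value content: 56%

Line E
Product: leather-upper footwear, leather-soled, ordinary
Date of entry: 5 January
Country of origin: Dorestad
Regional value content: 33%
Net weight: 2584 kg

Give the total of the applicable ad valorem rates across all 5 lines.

103%

Line A: rubber-upper → II.2; leather-soled → II.2.1; sports → II.2.1.2. Scheduled 14%. quota on II.2.1.2 exhausted → over-quota 33%; Isolde agreement on II.1.1.2: II.2.1.2 not covered. → 33%.
Line B: rubber-upper → II.2; rope-soled → II.2.2; sports → II.2.2.3. Scheduled 24%. quota on II.2.2.3 exhausted → over-quota 43%; Pellucia agreement on II.1.2: II.2.2.3 not covered; Pellucia agreement on II.1.2: II.2.2.3 not covered. → 43%.
Line C: leather-upper → II.1; rubber-soled → II.1.2; ankle boots → II.1.2.1. Scheduled 2%. Pellucia agreement on II.1.2: RVC < 35%; Pellucia agreement on II.1.2: RVC < 65%. → 2%.
Line D: leather-upper → II.1; rubber-soled → II.1.2; sports → II.1.2.2. Scheduled 8%. Dorestad agreement on II.1: RVC ≥ 40% → 1% available; preferential 1%. → 1%.
Line E: leather-upper → II.1; leather-soled → II.1.1; ordinary → II.1.1.1. Scheduled 24%. Dorestad agreement on II.1: RVC < 40%. → 24%.
Sum: 33% + 43% + 2% + 1% + 24% = 103%.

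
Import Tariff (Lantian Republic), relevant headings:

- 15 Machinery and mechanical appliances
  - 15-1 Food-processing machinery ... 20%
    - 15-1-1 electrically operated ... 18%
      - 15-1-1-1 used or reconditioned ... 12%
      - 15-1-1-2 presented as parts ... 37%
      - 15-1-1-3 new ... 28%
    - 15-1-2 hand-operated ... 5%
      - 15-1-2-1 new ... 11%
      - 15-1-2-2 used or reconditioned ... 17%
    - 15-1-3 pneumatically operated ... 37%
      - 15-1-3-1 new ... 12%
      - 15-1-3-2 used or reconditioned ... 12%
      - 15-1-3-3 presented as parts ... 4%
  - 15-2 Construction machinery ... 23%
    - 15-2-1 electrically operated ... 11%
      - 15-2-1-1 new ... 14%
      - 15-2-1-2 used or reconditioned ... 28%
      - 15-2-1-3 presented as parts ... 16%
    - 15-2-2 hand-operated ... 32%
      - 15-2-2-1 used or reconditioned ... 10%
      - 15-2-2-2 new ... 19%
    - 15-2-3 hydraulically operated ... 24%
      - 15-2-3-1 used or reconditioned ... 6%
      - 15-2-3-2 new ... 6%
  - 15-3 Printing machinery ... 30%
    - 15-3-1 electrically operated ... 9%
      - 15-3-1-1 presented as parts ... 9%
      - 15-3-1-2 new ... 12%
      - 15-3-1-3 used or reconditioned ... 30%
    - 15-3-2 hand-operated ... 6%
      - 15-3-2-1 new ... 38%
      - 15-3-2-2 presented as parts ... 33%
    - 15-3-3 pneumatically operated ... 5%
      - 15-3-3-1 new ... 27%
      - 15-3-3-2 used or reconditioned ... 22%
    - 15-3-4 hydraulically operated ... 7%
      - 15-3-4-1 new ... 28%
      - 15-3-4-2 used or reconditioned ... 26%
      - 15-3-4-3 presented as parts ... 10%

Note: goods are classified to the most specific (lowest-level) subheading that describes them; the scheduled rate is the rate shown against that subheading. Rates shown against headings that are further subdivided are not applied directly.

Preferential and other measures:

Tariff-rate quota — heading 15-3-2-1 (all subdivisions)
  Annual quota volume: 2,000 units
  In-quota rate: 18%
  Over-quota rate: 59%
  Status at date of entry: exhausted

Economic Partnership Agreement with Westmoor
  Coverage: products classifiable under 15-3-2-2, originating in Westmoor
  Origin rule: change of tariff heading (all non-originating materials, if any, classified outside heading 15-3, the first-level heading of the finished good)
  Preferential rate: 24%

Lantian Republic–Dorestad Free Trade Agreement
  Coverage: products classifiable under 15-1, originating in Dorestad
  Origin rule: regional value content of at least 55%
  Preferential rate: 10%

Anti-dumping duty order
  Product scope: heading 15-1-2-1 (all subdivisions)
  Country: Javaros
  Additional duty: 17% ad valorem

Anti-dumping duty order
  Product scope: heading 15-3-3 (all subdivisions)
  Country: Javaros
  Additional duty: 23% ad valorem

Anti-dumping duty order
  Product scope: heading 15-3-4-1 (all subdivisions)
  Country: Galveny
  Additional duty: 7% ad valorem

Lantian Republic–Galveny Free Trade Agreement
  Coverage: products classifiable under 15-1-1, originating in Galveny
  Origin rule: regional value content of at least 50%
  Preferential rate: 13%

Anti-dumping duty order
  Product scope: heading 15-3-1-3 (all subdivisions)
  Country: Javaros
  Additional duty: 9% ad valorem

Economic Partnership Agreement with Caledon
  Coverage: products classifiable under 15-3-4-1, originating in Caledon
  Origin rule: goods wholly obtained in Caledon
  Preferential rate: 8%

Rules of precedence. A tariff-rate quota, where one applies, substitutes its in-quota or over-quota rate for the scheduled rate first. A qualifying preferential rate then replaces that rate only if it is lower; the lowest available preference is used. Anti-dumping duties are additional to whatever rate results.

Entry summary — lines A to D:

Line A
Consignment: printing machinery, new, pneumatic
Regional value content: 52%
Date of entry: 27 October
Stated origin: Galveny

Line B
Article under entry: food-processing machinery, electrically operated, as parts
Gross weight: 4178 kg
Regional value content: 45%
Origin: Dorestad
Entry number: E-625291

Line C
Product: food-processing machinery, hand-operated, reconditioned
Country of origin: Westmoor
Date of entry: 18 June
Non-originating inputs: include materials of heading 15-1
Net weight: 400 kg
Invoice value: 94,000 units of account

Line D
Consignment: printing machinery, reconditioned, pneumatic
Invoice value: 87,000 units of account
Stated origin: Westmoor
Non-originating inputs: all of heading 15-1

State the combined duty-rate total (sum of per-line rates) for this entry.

Line A: printing → 15-3; pneumatic → 15-3-3; new → 15-3-3-1. Scheduled 27%. Galveny agreement on 15-1-1: 15-3-3-1 not covered. → 27%.
Line B: food-processing → 15-1; electrically operated → 15-1-1; as parts → 15-1-1-2. Scheduled 37%. Dorestad agreement on 15-1: RVC < 55%. → 37%.
Line C: food-processing → 15-1; hand-operated → 15-1-2; reconditioned → 15-1-2-2. Scheduled 17%. Westmoor agreement on 15-3-2-2: 15-1-2-2 not covered. → 17%.
Line D: printing → 15-3; pneumatic → 15-3-3; reconditioned → 15-3-3-2. Scheduled 22%. Westmoor agreement on 15-3-2-2: 15-3-3-2 not covered. → 22%.
Sum: 27% + 37% + 17% + 22% = 103%.

103%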